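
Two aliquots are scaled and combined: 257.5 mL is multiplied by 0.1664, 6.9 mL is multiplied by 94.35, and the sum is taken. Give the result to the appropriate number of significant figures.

257.5 × 0.1664 = 42.848 → 42.85 mL (4 s.f., last digit at the 10^-2 place).
6.9 × 94.35 = 651.015 → 6.5 × 10² mL (2 s.f., last digit at the 10^1 place).
Sum: 693.863 mL; keep the coarser place, 10^1.
Result: 6.9 × 10² mL.

6.9 × 10² mL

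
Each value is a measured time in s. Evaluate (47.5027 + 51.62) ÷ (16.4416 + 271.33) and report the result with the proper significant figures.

0.3444

47.5027 + 51.62 = 99.1227, limited to 2 d.p. → 4 s.f.; 16.4416 + 271.33 = 287.7716, limited to 2 d.p. → 5 s.f.
Carrying full precision, 99.1227 ÷ 287.7716 = 0.344449209025…; keep min(4, 5) = 4 s.f.
Rounded to 4 significant figures: 0.3444.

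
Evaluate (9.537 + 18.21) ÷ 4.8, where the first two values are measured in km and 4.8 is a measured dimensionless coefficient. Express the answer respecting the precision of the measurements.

5.8 km

9.537 km + 18.21 km = 27.747 km; the sum is limited to 2 decimal places (4 s.f.).
Carrying full precision, 27.747 ÷ 4.8 = 5.780625 km; 4.8 has 2 s.f., so the result keeps min(4, 2) = 2 s.f.
Rounded to 2 significant figures: 5.8 km.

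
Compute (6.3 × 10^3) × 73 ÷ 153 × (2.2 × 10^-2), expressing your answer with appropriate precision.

(6.3 × 10^3) × 73 ÷ 153 × (2.2 × 10^-2) = 66.1294117647…
Multiplication/division keeps the fewest significant figures: 6.3 × 10^3 → 2 s.f., 73 → 2 s.f., 153 → 3 s.f., 2.2 × 10^-2 → 2 s.f.; limit is 2.
Rounded to 2 significant figures: 66.

66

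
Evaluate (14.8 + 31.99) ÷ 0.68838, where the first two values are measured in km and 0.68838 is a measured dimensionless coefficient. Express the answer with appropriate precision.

68.0 km

14.8 km + 31.99 km = 46.79 km; the sum is limited to 1 decimal place (3 s.f.).
Carrying full precision, 46.79 ÷ 0.68838 = 67.9711787094… km; 0.68838 has 5 s.f., so the result keeps min(3, 5) = 3 s.f.
Rounded to 3 significant figures: 68.0 km.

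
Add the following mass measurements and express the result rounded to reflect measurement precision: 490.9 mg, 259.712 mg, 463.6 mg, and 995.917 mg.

2210.1 mg

490.9 mg + 259.712 mg + 463.6 mg + 995.917 mg = 2210.129 mg.
Addition/subtraction keeps the fewest decimal places: 490.9 → 1 decimal place, 259.712 → 3 decimal places, 463.6 → 1 decimal place, 995.917 → 3 decimal places; limit is 1.
Rounded to 1 decimal place: 2210.1 mg.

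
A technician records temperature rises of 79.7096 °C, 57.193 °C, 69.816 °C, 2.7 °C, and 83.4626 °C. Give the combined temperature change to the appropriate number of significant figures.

292.9 °C

79.7096 °C + 57.193 °C + 69.816 °C + 2.7 °C + 83.4626 °C = 292.8812 °C.
Addition/subtraction keeps the fewest decimal places: 79.7096 → 4 decimal places, 57.193 → 3 decimal places, 69.816 → 3 decimal places, 2.7 → 1 decimal place, 83.4626 → 4 decimal places; limit is 1.
Rounded to 1 decimal place: 292.9 °C.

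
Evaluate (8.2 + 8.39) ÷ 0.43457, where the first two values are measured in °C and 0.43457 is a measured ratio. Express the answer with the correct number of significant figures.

8.2 °C + 8.39 °C = 16.59 °C; the sum is limited to 1 decimal place (3 s.f.).
Carrying full precision, 16.59 ÷ 0.43457 = 38.1756679016… °C; 0.43457 has 5 s.f., so the result keeps min(3, 5) = 3 s.f.
Rounded to 3 significant figures: 38.2 °C.

38.2 °C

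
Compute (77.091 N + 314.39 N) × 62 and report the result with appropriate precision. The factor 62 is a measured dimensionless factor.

77.091 N + 314.39 N = 391.481 N; the sum is limited to 2 decimal places (5 s.f.).
Carrying full precision, 391.481 × 62 = 24271.822 N; 62 has 2 s.f., so the result keeps min(5, 2) = 2 s.f.
Rounded to 2 significant figures: 2.4 × 10^4 N.

2.4 × 10^4 N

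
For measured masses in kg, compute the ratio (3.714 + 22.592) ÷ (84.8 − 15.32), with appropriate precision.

3.714 + 22.592 = 26.306, limited to 3 d.p. → 5 s.f.; 84.8 − 15.32 = 69.48, limited to 1 d.p. → 3 s.f.
Carrying full precision, 26.306 ÷ 69.48 = 0.378612550374…; keep min(5, 3) = 3 s.f.
Rounded to 3 significant figures: 0.379.

0.379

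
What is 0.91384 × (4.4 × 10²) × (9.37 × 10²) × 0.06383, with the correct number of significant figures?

0.91384 × (4.4 × 10²) × (9.37 × 10²) × 0.06383 = 24048.4602804…
Multiplication/division keeps the fewest significant figures: 0.91384 → 5 s.f., 4.4 × 10² → 2 s.f., 9.37 × 10² → 3 s.f., 0.06383 → 4 s.f.; limit is 2.
Rounded to 2 significant figures: 2.4 × 10⁴.

2.4 × 10⁴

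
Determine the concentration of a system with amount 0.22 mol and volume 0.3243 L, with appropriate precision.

concentration = 0.22 mol ÷ 0.3243 L = 0.678384212149… mol/L.
0.22 has 2 significant figures; 0.3243 has 4.
Division/multiplication keeps the fewest: 2 significant figures.
Rounded: 6.8 × 10^-1 mol/L.

6.8 × 10^-1 mol/L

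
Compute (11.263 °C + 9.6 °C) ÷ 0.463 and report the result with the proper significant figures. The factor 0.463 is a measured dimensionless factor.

45.1 °C

11.263 °C + 9.6 °C = 20.863 °C; the sum is limited to 1 decimal place (3 s.f.).
Carrying full precision, 20.863 ÷ 0.463 = 45.060475162… °C; 0.463 has 3 s.f., so the result keeps min(3, 3) = 3 s.f.
Rounded to 3 significant figures: 45.1 °C.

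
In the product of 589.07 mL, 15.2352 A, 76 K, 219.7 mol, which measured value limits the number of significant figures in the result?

76 K

589.07 mL → 5 s.f.; 15.2352 A → 6 s.f.; 76 K → 2 s.f.; 219.7 mol → 4 s.f.
The fewest is 2 significant figures, from 76 K.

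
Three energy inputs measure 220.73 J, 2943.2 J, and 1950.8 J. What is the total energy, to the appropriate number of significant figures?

220.73 J + 2943.2 J + 1950.8 J = 5114.73 J.
Addition/subtraction keeps the fewest decimal places: 220.73 → 2 decimal places, 2943.2 → 1 decimal place, 1950.8 → 1 decimal place; limit is 1.
Rounded to 1 decimal place: 5114.7 J.

5114.7 J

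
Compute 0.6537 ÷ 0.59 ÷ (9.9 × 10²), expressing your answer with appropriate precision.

0.6537 ÷ 0.59 ÷ (9.9 × 10²) = 0.00111915767848…
Multiplication/division keeps the fewest significant figures: 0.6537 → 4 s.f., 0.59 → 2 s.f., 9.9 × 10² → 2 s.f.; limit is 2.
Rounded to 2 significant figures: 0.0011.

0.0011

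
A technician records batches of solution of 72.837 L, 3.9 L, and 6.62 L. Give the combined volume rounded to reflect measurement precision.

83.4 L

72.837 L + 3.9 L + 6.62 L = 83.357 L.
Addition/subtraction keeps the fewest decimal places: 72.837 → 3 decimal places, 3.9 → 1 decimal place, 6.62 → 2 decimal places; limit is 1.
Rounded to 1 decimal place: 83.4 L.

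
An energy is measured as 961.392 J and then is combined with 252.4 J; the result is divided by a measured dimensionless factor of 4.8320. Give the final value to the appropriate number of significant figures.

251.20 J

961.392 J + 252.4 J = 1213.792 J; the sum is limited to 1 decimal place (5 s.f.).
Carrying full precision, 1213.792 ÷ 4.8320 = 251.198675497… J; 4.8320 has 5 s.f., so the result keeps min(5, 5) = 5 s.f.
Rounded to 5 significant figures: 251.20 J.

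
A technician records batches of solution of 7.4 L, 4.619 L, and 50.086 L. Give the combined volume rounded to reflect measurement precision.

62.1 L

7.4 L + 4.619 L + 50.086 L = 62.105 L.
Addition/subtraction keeps the fewest decimal places: 7.4 → 1 decimal place, 4.619 → 3 decimal places, 50.086 → 3 decimal places; limit is 1.
Rounded to 1 decimal place: 62.1 L.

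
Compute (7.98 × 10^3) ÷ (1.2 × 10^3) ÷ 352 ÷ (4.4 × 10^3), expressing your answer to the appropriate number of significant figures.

(7.98 × 10^3) ÷ (1.2 × 10^3) ÷ 352 ÷ (4.4 × 10^3) = 0.00000429364669421…
Multiplication/division keeps the fewest significant figures: 7.98 × 10^3 → 3 s.f., 1.2 × 10^3 → 2 s.f., 352 → 3 s.f., 4.4 × 10^3 → 2 s.f.; limit is 2.
Rounded to 2 significant figures: 4.3 × 10^-6.

4.3 × 10^-6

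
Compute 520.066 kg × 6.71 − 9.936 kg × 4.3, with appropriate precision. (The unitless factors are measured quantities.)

520.066 × 6.71 = 3489.64286 → 3.49 × 10^3 kg (3 s.f., last digit at the 10^1 place).
9.936 × 4.3 = 42.7248 → 43 kg (2 s.f., last digit at the 10^0 place).
Difference: 3446.91806 kg; keep the coarser place, 10^1.
Result: 3.45 × 10^3 kg.

3.45 × 10^3 kg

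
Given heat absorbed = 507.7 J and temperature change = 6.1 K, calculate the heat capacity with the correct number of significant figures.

heat capacity = 507.7 J ÷ 6.1 K = 83.2295081967… J/K.
507.7 has 4 significant figures; 6.1 has 2.
Division/multiplication keeps the fewest: 2 significant figures.
Rounded: 83 J/K.

83 J/K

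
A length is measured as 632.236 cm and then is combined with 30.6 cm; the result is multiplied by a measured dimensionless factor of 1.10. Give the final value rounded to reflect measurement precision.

729 cm

632.236 cm + 30.6 cm = 662.836 cm; the sum is limited to 1 decimal place (4 s.f.).
Carrying full precision, 662.836 × 1.10 = 729.1196 cm; 1.10 has 3 s.f., so the result keeps min(4, 3) = 3 s.f.
Rounded to 3 significant figures: 729 cm.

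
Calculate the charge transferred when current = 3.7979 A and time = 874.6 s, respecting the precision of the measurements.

3322 C

charge transferred = 3.7979 A × 874.6 s = 3321.64334 C.
3.7979 has 5 significant figures; 874.6 has 4.
Division/multiplication keeps the fewest: 4 significant figures.
Rounded: 3322 C.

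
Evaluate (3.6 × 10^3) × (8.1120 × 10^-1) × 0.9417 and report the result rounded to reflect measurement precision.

(3.6 × 10^3) × (8.1120 × 10^-1) × 0.9417 = 2750.065344
Multiplication/division keeps the fewest significant figures: 3.6 × 10^3 → 2 s.f., 8.1120 × 10^-1 → 5 s.f., 0.9417 → 4 s.f.; limit is 2.
Rounded to 2 significant figures: 2.8 × 10^3.

2.8 × 10^3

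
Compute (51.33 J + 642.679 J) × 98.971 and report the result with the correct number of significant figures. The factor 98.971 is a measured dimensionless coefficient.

51.33 J + 642.679 J = 694.009 J; the sum is limited to 2 decimal places (5 s.f.).
Carrying full precision, 694.009 × 98.971 = 68686.764739 J; 98.971 has 5 s.f., so the result keeps min(5, 5) = 5 s.f.
Rounded to 5 significant figures: 68687 J.

68687 J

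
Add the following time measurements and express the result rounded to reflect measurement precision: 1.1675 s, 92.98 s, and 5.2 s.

99.3 s

1.1675 s + 92.98 s + 5.2 s = 99.3475 s.
Addition/subtraction keeps the fewest decimal places: 1.1675 → 4 decimal places, 92.98 → 2 decimal places, 5.2 → 1 decimal place; limit is 1.
Rounded to 1 decimal place: 99.3 s.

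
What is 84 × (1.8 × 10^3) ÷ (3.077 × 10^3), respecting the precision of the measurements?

84 × (1.8 × 10^3) ÷ (3.077 × 10^3) = 49.1387715307…
Multiplication/division keeps the fewest significant figures: 84 → 2 s.f., 1.8 × 10^3 → 2 s.f., 3.077 × 10^3 → 4 s.f.; limit is 2.
Rounded to 2 significant figures: 49.

49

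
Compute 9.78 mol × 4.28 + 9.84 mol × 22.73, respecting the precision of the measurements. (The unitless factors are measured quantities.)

9.78 × 4.28 = 41.8584 → 41.9 mol (3 s.f., last digit at the 10^-1 place).
9.84 × 22.73 = 223.6632 → 224 mol (3 s.f., last digit at the 10^0 place).
Sum: 265.5216 mol; keep the coarser place, 10^0.
Result: 266 mol.

266 mol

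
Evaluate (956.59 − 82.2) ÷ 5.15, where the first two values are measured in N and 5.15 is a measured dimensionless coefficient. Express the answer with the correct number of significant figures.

956.59 N − 82.2 N = 874.39 N; the difference is limited to 1 decimal place (4 s.f.).
Carrying full precision, 874.39 ÷ 5.15 = 169.784466019… N; 5.15 has 3 s.f., so the result keeps min(4, 3) = 3 s.f.
Rounded to 3 significant figures: 1.70 × 10^2 N.

1.70 × 10^2 N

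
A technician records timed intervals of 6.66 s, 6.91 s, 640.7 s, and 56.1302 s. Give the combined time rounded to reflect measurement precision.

7.104 × 10^2 s

6.66 s + 6.91 s + 640.7 s + 56.1302 s = 710.4002 s.
Addition/subtraction keeps the fewest decimal places: 6.66 → 2 decimal places, 6.91 → 2 decimal places, 640.7 → 1 decimal place, 56.1302 → 4 decimal places; limit is 1.
Rounded to 1 decimal place: 7.104 × 10^2 s.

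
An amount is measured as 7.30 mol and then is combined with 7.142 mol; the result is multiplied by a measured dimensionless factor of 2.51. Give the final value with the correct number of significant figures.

7.30 mol + 7.142 mol = 14.442 mol; the sum is limited to 2 decimal places (4 s.f.).
Carrying full precision, 14.442 × 2.51 = 36.24942 mol; 2.51 has 3 s.f., so the result keeps min(4, 3) = 3 s.f.
Rounded to 3 significant figures: 36.2 mol.

36.2 mol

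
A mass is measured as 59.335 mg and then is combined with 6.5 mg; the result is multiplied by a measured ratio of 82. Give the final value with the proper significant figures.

5.4 × 10³ mg

59.335 mg + 6.5 mg = 65.835 mg; the sum is limited to 1 decimal place (3 s.f.).
Carrying full precision, 65.835 × 82 = 5398.47 mg; 82 has 2 s.f., so the result keeps min(3, 2) = 2 s.f.
Rounded to 2 significant figures: 5.4 × 10³ mg.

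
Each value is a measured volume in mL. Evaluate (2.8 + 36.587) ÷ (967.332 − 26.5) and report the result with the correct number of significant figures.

0.0419

2.8 + 36.587 = 39.387, limited to 1 d.p. → 3 s.f.; 967.332 − 26.5 = 940.832, limited to 1 d.p. → 4 s.f.
Carrying full precision, 39.387 ÷ 940.832 = 0.0418640097276…; keep min(3, 4) = 3 s.f.
Rounded to 3 significant figures: 0.0419.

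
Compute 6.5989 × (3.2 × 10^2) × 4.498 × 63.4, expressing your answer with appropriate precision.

6.0 × 10^5

6.5989 × (3.2 × 10^2) × 4.498 × 63.4 = 602185.417434…
Multiplication/division keeps the fewest significant figures: 6.5989 → 5 s.f., 3.2 × 10^2 → 2 s.f., 4.498 → 4 s.f., 63.4 → 3 s.f.; limit is 2.
Rounded to 2 significant figures: 6.0 × 10^5.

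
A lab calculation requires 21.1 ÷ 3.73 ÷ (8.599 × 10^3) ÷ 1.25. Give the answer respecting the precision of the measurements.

21.1 ÷ 3.73 ÷ (8.599 × 10^3) ÷ 1.25 = 0.0005262785404…
Multiplication/division keeps the fewest significant figures: 21.1 → 3 s.f., 3.73 → 3 s.f., 8.599 × 10^3 → 4 s.f., 1.25 → 3 s.f.; limit is 3.
Rounded to 3 significant figures: 5.26 × 10^-4.

5.26 × 10^-4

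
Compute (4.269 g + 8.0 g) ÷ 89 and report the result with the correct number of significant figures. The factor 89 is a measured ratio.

4.269 g + 8.0 g = 12.269 g; the sum is limited to 1 decimal place (3 s.f.).
Carrying full precision, 12.269 ÷ 89 = 0.137853932584… g; 89 has 2 s.f., so the result keeps min(3, 2) = 2 s.f.
Rounded to 2 significant figures: 0.14 g.

0.14 g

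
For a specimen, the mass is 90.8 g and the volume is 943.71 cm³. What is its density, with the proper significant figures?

density = 90.8 g ÷ 943.71 cm³ = 0.0962159985589… g/cm³.
90.8 has 3 significant figures; 943.71 has 5.
Division/multiplication keeps the fewest: 3 significant figures.
Rounded: 9.62 × 10^-2 g/cm³.

9.62 × 10^-2 g/cm³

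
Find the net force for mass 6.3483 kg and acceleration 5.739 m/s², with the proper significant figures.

36.43 N

net force = 6.3483 kg × 5.739 m/s² = 36.4328937 N.
6.3483 has 5 significant figures; 5.739 has 4.
Division/multiplication keeps the fewest: 4 significant figures.
Rounded: 36.43 N.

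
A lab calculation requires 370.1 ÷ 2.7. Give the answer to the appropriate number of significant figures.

1.4 × 10²

370.1 ÷ 2.7 = 137.074074074…
Multiplication/division keeps the fewest significant figures: 370.1 → 4 s.f., 2.7 → 2 s.f.; limit is 2.
Rounded to 2 significant figures: 1.4 × 10².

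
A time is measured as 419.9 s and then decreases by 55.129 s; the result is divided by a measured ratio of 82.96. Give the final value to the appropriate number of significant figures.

4.397 s

419.9 s − 55.129 s = 364.771 s; the difference is limited to 1 decimal place (4 s.f.).
Carrying full precision, 364.771 ÷ 82.96 = 4.39695033751… s; 82.96 has 4 s.f., so the result keeps min(4, 4) = 4 s.f.
Rounded to 4 significant figures: 4.397 s.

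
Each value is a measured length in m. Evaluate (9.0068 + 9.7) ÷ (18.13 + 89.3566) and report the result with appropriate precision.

0.174

9.0068 + 9.7 = 18.7068, limited to 1 d.p. → 3 s.f.; 18.13 + 89.3566 = 107.4866, limited to 2 d.p. → 5 s.f.
Carrying full precision, 18.7068 ÷ 107.4866 = 0.17403843828…; keep min(3, 5) = 3 s.f.
Rounded to 3 significant figures: 0.174.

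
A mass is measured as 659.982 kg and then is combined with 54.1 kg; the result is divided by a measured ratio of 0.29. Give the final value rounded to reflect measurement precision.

659.982 kg + 54.1 kg = 714.082 kg; the sum is limited to 1 decimal place (4 s.f.).
Carrying full precision, 714.082 ÷ 0.29 = 2462.35172414… kg; 0.29 has 2 s.f., so the result keeps min(4, 2) = 2 s.f.
Rounded to 2 significant figures: 2.5 × 10³ kg.

2.5 × 10³ kg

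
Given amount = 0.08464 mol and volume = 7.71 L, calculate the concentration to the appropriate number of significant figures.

concentration = 0.08464 mol ÷ 7.71 L = 0.0109779507134… mol/L.
0.08464 has 4 significant figures; 7.71 has 3.
Division/multiplication keeps the fewest: 3 significant figures.
Rounded: 0.0110 mol/L.

0.0110 mol/L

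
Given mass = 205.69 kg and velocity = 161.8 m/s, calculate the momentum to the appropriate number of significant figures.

3.328 × 10^4 kg·m/s

momentum = 205.69 kg × 161.8 m/s = 33280.642 kg·m/s.
205.69 has 5 significant figures; 161.8 has 4.
Division/multiplication keeps the fewest: 4 significant figures.
Rounded: 3.328 × 10^4 kg·m/s.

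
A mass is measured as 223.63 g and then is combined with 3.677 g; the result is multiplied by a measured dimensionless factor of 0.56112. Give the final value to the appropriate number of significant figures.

127.55 g

223.63 g + 3.677 g = 227.307 g; the sum is limited to 2 decimal places (5 s.f.).
Carrying full precision, 227.307 × 0.56112 = 127.54650384 g; 0.56112 has 5 s.f., so the result keeps min(5, 5) = 5 s.f.
Rounded to 5 significant figures: 127.55 g.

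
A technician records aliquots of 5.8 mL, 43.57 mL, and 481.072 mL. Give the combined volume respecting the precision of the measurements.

5.8 mL + 43.57 mL + 481.072 mL = 530.442 mL.
Addition/subtraction keeps the fewest decimal places: 5.8 → 1 decimal place, 43.57 → 2 decimal places, 481.072 → 3 decimal places; limit is 1.
Rounded to 1 decimal place: 530.4 mL.

530.4 mL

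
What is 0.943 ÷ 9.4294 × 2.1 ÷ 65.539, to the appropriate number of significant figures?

0.943 ÷ 9.4294 × 2.1 ÷ 65.539 = 0.00320440291219…
Multiplication/division keeps the fewest significant figures: 0.943 → 3 s.f., 9.4294 → 5 s.f., 2.1 → 2 s.f., 65.539 → 5 s.f.; limit is 2.
Rounded to 2 significant figures: 0.0032.

0.0032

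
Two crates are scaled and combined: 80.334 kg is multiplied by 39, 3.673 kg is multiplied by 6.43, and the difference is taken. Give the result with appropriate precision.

3.1 × 10^3 kg

80.334 × 39 = 3133.026 → 3.1 × 10^3 kg (2 s.f., last digit at the 10^2 place).
3.673 × 6.43 = 23.61739 → 23.6 kg (3 s.f., last digit at the 10^-1 place).
Difference: 3109.40861 kg; keep the coarser place, 10^2.
Result: 3.1 × 10^3 kg.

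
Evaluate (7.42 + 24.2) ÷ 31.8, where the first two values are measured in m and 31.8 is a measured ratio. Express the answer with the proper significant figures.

7.42 m + 24.2 m = 31.62 m; the sum is limited to 1 decimal place (3 s.f.).
Carrying full precision, 31.62 ÷ 31.8 = 0.994339622642… m; 31.8 has 3 s.f., so the result keeps min(3, 3) = 3 s.f.
Rounded to 3 significant figures: 0.994 m.

0.994 m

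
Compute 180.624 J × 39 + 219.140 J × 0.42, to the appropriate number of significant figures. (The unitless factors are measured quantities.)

180.624 × 39 = 7044.336 → 7.0 × 10^3 J (2 s.f., last digit at the 10^2 place).
219.140 × 0.42 = 92.0388 → 92 J (2 s.f., last digit at the 10^0 place).
Sum: 7136.3748 J; keep the coarser place, 10^2.
Result: 7.1 × 10^3 J.

7.1 × 10^3 J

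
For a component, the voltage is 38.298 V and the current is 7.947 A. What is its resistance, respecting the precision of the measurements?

4.819 Ω

resistance = 38.298 V ÷ 7.947 A = 4.81917704794… Ω.
38.298 has 5 significant figures; 7.947 has 4.
Division/multiplication keeps the fewest: 4 significant figures.
Rounded: 4.819 Ω.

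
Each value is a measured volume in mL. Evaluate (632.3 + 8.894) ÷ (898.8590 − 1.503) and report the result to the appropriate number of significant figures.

0.7145

632.3 + 8.894 = 641.194, limited to 1 d.p. → 4 s.f.; 898.8590 − 1.503 = 897.3560, limited to 3 d.p. → 6 s.f.
Carrying full precision, 641.194 ÷ 897.3560 = 0.714536928488…; keep min(4, 6) = 4 s.f.
Rounded to 4 significant figures: 0.7145.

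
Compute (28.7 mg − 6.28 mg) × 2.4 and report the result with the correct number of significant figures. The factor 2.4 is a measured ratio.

54 mg

28.7 mg − 6.28 mg = 22.42 mg; the difference is limited to 1 decimal place (3 s.f.).
Carrying full precision, 22.42 × 2.4 = 53.808 mg; 2.4 has 2 s.f., so the result keeps min(3, 2) = 2 s.f.
Rounded to 2 significant figures: 54 mg.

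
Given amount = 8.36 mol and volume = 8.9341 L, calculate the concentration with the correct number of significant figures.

0.936 mol/L

concentration = 8.36 mol ÷ 8.9341 L = 0.935740589427… mol/L.
8.36 has 3 significant figures; 8.9341 has 5.
Division/multiplication keeps the fewest: 3 significant figures.
Rounded: 0.936 mol/L.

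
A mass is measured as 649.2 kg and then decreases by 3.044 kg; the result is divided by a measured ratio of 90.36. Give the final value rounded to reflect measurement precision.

7.151 kg

649.2 kg − 3.044 kg = 646.156 kg; the difference is limited to 1 decimal place (4 s.f.).
Carrying full precision, 646.156 ÷ 90.36 = 7.15090748119… kg; 90.36 has 4 s.f., so the result keeps min(4, 4) = 4 s.f.
Rounded to 4 significant figures: 7.151 kg.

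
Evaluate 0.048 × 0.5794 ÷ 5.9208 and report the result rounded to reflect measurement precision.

0.048 × 0.5794 ÷ 5.9208 = 0.00469720308066…
Multiplication/division keeps the fewest significant figures: 0.048 → 2 s.f., 0.5794 → 4 s.f., 5.9208 → 5 s.f.; limit is 2.
Rounded to 2 significant figures: 0.0047.

0.0047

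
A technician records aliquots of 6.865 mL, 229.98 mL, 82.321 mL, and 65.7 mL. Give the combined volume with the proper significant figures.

6.865 mL + 229.98 mL + 82.321 mL + 65.7 mL = 384.866 mL.
Addition/subtraction keeps the fewest decimal places: 6.865 → 3 decimal places, 229.98 → 2 decimal places, 82.321 → 3 decimal places, 65.7 → 1 decimal place; limit is 1.
Rounded to 1 decimal place: 384.9 mL.

384.9 mL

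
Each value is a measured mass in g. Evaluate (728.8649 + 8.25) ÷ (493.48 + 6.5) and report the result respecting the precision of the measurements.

1.474

728.8649 + 8.25 = 737.1149, limited to 2 d.p. → 5 s.f.; 493.48 + 6.5 = 499.98, limited to 1 d.p. → 4 s.f.
Carrying full precision, 737.1149 ÷ 499.98 = 1.47428877155…; keep min(5, 4) = 4 s.f.
Rounded to 4 significant figures: 1.474.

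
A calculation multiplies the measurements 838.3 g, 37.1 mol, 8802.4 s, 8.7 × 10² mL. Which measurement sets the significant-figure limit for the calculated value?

838.3 g → 4 s.f.; 37.1 mol → 3 s.f.; 8802.4 s → 5 s.f.; 8.7 × 10² mL → 2 s.f.
The fewest is 2 significant figures, from 8.7 × 10² mL.

8.7 × 10² mL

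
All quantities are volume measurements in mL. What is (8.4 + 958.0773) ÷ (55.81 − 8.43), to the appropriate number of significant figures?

8.4 + 958.0773 = 966.4773, limited to 1 d.p. → 4 s.f.; 55.81 − 8.43 = 47.38, limited to 2 d.p. → 4 s.f.
Carrying full precision, 966.4773 ÷ 47.38 = 20.3984233854…; keep min(4, 4) = 4 s.f.
Rounded to 4 significant figures: 20.40.

20.40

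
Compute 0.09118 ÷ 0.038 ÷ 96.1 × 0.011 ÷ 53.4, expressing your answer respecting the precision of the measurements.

0.09118 ÷ 0.038 ÷ 96.1 × 0.011 ÷ 53.4 = 0.00000514332575819…
Multiplication/division keeps the fewest significant figures: 0.09118 → 4 s.f., 0.038 → 2 s.f., 96.1 → 3 s.f., 0.011 → 2 s.f., 53.4 → 3 s.f.; limit is 2.
Rounded to 2 significant figures: 5.1 × 10⁻⁶.

5.1 × 10⁻⁶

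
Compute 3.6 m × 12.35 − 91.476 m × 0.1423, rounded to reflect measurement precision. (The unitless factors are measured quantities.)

3.6 × 12.35 = 44.46 → 44 m (2 s.f., last digit at the 10^0 place).
91.476 × 0.1423 = 13.0170348 → 13.02 m (4 s.f., last digit at the 10^-2 place).
Difference: 31.4429652 m; keep the coarser place, 10^0.
Result: 31 m.

31 m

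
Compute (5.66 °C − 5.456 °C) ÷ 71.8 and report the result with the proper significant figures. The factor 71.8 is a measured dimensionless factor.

5.66 °C − 5.456 °C = 0.204 °C; the difference is limited to 2 decimal places (2 s.f.).
Carrying full precision, 0.204 ÷ 71.8 = 0.00284122562674… °C; 71.8 has 3 s.f., so the result keeps min(2, 3) = 2 s.f.
Rounded to 2 significant figures: 0.0028 °C.

0.0028 °C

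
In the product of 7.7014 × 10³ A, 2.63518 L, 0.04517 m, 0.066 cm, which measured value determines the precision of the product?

7.7014 × 10³ A → 5 s.f.; 2.63518 L → 6 s.f.; 0.04517 m → 4 s.f.; 0.066 cm → 2 s.f.
The fewest is 2 significant figures, from 0.066 cm.

0.066 cm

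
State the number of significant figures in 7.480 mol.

4

7.480: trailing zeros after a decimal point are significant.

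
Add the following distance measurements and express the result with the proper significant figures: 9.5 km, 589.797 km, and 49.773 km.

9.5 km + 589.797 km + 49.773 km = 649.070 km.
Addition/subtraction keeps the fewest decimal places: 9.5 → 1 decimal place, 589.797 → 3 decimal places, 49.773 → 3 decimal places; limit is 1.
Rounded to 1 decimal place: 649.1 km.

649.1 km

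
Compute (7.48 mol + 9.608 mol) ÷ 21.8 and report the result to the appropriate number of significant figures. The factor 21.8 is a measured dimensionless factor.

7.84 × 10⁻¹ mol

7.48 mol + 9.608 mol = 17.088 mol; the sum is limited to 2 decimal places (4 s.f.).
Carrying full precision, 17.088 ÷ 21.8 = 0.783853211009… mol; 21.8 has 3 s.f., so the result keeps min(4, 3) = 3 s.f.
Rounded to 3 significant figures: 7.84 × 10⁻¹ mol.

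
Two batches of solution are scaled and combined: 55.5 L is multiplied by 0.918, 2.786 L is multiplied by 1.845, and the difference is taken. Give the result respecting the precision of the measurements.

55.5 × 0.918 = 50.949 → 50.9 L (3 s.f., last digit at the 10^-1 place).
2.786 × 1.845 = 5.14017 → 5.140 L (4 s.f., last digit at the 10^-3 place).
Difference: 45.80883 L; keep the coarser place, 10^-1.
Result: 45.8 L.

45.8 L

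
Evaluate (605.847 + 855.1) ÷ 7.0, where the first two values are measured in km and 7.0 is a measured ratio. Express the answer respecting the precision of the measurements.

2.1 × 10^2 km

605.847 km + 855.1 km = 1460.947 km; the sum is limited to 1 decimal place (5 s.f.).
Carrying full precision, 1460.947 ÷ 7.0 = 208.706714286… km; 7.0 has 2 s.f., so the result keeps min(5, 2) = 2 s.f.
Rounded to 2 significant figures: 2.1 × 10^2 km.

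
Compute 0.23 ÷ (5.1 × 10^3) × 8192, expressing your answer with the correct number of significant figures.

0.37

0.23 ÷ (5.1 × 10^3) × 8192 = 0.369443137255…
Multiplication/division keeps the fewest significant figures: 0.23 → 2 s.f., 5.1 × 10^3 → 2 s.f., 8192 → 4 s.f.; limit is 2.
Rounded to 2 significant figures: 0.37.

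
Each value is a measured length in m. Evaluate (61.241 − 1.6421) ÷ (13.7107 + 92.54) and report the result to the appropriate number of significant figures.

61.241 − 1.6421 = 59.5989, limited to 3 d.p. → 5 s.f.; 13.7107 + 92.54 = 106.2507, limited to 2 d.p. → 5 s.f.
Carrying full precision, 59.5989 ÷ 106.2507 = 0.56092712801…; keep min(5, 5) = 5 s.f.
Rounded to 5 significant figures: 0.56093.

0.56093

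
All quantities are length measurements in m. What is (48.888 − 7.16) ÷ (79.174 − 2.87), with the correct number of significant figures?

48.888 − 7.16 = 41.728, limited to 2 d.p. → 4 s.f.; 79.174 − 2.87 = 76.304, limited to 2 d.p. → 4 s.f.
Carrying full precision, 41.728 ÷ 76.304 = 0.546865170895…; keep min(4, 4) = 4 s.f.
Rounded to 4 significant figures: 0.5469.

0.5469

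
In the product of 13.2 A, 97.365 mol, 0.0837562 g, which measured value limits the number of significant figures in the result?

13.2 A

13.2 A → 3 s.f.; 97.365 mol → 5 s.f.; 0.0837562 g → 6 s.f.
The fewest is 3 significant figures, from 13.2 A.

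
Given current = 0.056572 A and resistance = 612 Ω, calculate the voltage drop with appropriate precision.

voltage drop = 0.056572 A × 612 Ω = 34.622064 V.
0.056572 has 5 significant figures; 612 has 3.
Division/multiplication keeps the fewest: 3 significant figures.
Rounded: 34.6 V.

34.6 V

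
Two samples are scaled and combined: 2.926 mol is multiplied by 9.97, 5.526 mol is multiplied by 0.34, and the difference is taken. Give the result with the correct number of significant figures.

27.3 mol

2.926 × 9.97 = 29.17222 → 29.2 mol (3 s.f., last digit at the 10^-1 place).
5.526 × 0.34 = 1.87884 → 1.9 mol (2 s.f., last digit at the 10^-1 place).
Difference: 27.29338 mol; keep the coarser place, 10^-1.
Result: 27.3 mol.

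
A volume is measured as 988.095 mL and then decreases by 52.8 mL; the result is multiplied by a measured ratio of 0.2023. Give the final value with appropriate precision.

189.2 mL

988.095 mL − 52.8 mL = 935.295 mL; the difference is limited to 1 decimal place (4 s.f.).
Carrying full precision, 935.295 × 0.2023 = 189.2101785 mL; 0.2023 has 4 s.f., so the result keeps min(4, 4) = 4 s.f.
Rounded to 4 significant figures: 189.2 mL.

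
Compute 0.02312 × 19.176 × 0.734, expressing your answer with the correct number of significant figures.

0.02312 × 19.176 × 0.734 = 0.32541825408
Multiplication/division keeps the fewest significant figures: 0.02312 → 4 s.f., 19.176 → 5 s.f., 0.734 → 3 s.f.; limit is 3.
Rounded to 3 significant figures: 0.325.

0.325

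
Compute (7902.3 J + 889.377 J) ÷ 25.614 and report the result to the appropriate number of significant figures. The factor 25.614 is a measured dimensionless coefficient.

7902.3 J + 889.377 J = 8791.677 J; the sum is limited to 1 decimal place (5 s.f.).
Carrying full precision, 8791.677 ÷ 25.614 = 343.237174982… J; 25.614 has 5 s.f., so the result keeps min(5, 5) = 5 s.f.
Rounded to 5 significant figures: 3.4324 × 10^2 J.

3.4324 × 10^2 J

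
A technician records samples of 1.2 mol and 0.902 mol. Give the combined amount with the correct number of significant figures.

2.1 mol

1.2 mol + 0.902 mol = 2.102 mol.
Addition/subtraction keeps the fewest decimal places: 1.2 → 1 decimal place, 0.902 → 3 decimal places; limit is 1.
Rounded to 1 decimal place: 2.1 mol.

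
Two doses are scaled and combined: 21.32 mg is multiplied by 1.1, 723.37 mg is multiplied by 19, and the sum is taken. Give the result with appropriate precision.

21.32 × 1.1 = 23.452 → 23 mg (2 s.f., last digit at the 10^0 place).
723.37 × 19 = 13744.03 → 1.4 × 10⁴ mg (2 s.f., last digit at the 10^3 place).
Sum: 13767.482 mg; keep the coarser place, 10^3.
Result: 1.4 × 10⁴ mg.

1.4 × 10⁴ mg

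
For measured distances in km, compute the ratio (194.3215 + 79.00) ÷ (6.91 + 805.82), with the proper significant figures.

194.3215 + 79.00 = 273.3215, limited to 2 d.p. → 5 s.f.; 6.91 + 805.82 = 812.73, limited to 2 d.p. → 5 s.f.
Carrying full precision, 273.3215 ÷ 812.73 = 0.336300493399…; keep min(5, 5) = 5 s.f.
Rounded to 5 significant figures: 0.33630.

0.33630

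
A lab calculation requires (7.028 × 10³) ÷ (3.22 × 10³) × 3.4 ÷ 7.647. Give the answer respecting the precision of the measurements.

0.97

(7.028 × 10³) ÷ (3.22 × 10³) × 3.4 ÷ 7.647 = 0.97042886952…
Multiplication/division keeps the fewest significant figures: 7.028 × 10³ → 4 s.f., 3.22 × 10³ → 3 s.f., 3.4 → 2 s.f., 7.647 → 4 s.f.; limit is 2.
Rounded to 2 significant figures: 0.97.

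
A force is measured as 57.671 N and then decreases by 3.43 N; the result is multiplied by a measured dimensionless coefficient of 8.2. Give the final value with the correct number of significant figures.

57.671 N − 3.43 N = 54.241 N; the difference is limited to 2 decimal places (4 s.f.).
Carrying full precision, 54.241 × 8.2 = 444.7762 N; 8.2 has 2 s.f., so the result keeps min(4, 2) = 2 s.f.
Rounded to 2 significant figures: 4.4 × 10^2 N.

4.4 × 10^2 N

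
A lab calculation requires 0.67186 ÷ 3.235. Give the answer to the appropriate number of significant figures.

0.2077

0.67186 ÷ 3.235 = 0.207684698609…
Multiplication/division keeps the fewest significant figures: 0.67186 → 5 s.f., 3.235 → 4 s.f.; limit is 4.
Rounded to 4 significant figures: 0.2077.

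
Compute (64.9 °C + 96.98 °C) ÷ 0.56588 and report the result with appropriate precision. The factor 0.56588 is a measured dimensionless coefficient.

64.9 °C + 96.98 °C = 161.88 °C; the sum is limited to 1 decimal place (4 s.f.).
Carrying full precision, 161.88 ÷ 0.56588 = 286.067717537… °C; 0.56588 has 5 s.f., so the result keeps min(4, 5) = 4 s.f.
Rounded to 4 significant figures: 286.1 °C.

286.1 °C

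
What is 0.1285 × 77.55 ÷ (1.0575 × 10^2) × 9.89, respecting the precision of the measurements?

0.932

0.1285 × 77.55 ÷ (1.0575 × 10^2) × 9.89 = 0.931967666667…
Multiplication/division keeps the fewest significant figures: 0.1285 → 4 s.f., 77.55 → 4 s.f., 1.0575 × 10^2 → 5 s.f., 9.89 → 3 s.f.; limit is 3.
Rounded to 3 significant figures: 0.932.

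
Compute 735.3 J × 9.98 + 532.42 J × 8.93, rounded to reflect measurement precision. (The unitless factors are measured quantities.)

735.3 × 9.98 = 7338.294 → 7.34 × 10^3 J (3 s.f., last digit at the 10^1 place).
532.42 × 8.93 = 4754.5106 → 4.75 × 10^3 J (3 s.f., last digit at the 10^1 place).
Sum: 12092.8046 J; keep the coarser place, 10^1.
Result: 1.209 × 10^4 J.

1.209 × 10^4 J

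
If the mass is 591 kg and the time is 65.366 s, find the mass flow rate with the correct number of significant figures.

9.04 kg/s

mass flow rate = 591 kg ÷ 65.366 s = 9.04139766851… kg/s.
591 has 3 significant figures; 65.366 has 5.
Division/multiplication keeps the fewest: 3 significant figures.
Rounded: 9.04 kg/s.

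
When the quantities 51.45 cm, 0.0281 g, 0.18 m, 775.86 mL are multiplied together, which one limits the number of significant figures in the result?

0.18 m

51.45 cm → 4 s.f.; 0.0281 g → 3 s.f.; 0.18 m → 2 s.f.; 775.86 mL → 5 s.f.
The fewest is 2 significant figures, from 0.18 m.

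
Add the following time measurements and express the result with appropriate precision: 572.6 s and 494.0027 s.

572.6 s + 494.0027 s = 1066.6027 s.
Addition/subtraction keeps the fewest decimal places: 572.6 → 1 decimal place, 494.0027 → 4 decimal places; limit is 1.
Rounded to 1 decimal place: 1066.6 s.

1066.6 s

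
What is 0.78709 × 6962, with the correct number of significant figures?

5.480 × 10^3

0.78709 × 6962 = 5479.72058
Multiplication/division keeps the fewest significant figures: 0.78709 → 5 s.f., 6962 → 4 s.f.; limit is 4.
Rounded to 4 significant figures: 5.480 × 10^3.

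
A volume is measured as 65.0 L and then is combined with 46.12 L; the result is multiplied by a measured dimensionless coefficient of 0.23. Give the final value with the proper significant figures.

26 L

65.0 L + 46.12 L = 111.12 L; the sum is limited to 1 decimal place (4 s.f.).
Carrying full precision, 111.12 × 0.23 = 25.5576 L; 0.23 has 2 s.f., so the result keeps min(4, 2) = 2 s.f.
Rounded to 2 significant figures: 26 L.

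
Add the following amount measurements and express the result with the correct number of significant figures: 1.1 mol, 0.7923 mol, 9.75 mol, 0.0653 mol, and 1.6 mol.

13.3 mol

1.1 mol + 0.7923 mol + 9.75 mol + 0.0653 mol + 1.6 mol = 13.3076 mol.
Addition/subtraction keeps the fewest decimal places: 1.1 → 1 decimal place, 0.7923 → 4 decimal places, 9.75 → 2 decimal places, 0.0653 → 4 decimal places, 1.6 → 1 decimal place; limit is 1.
Rounded to 1 decimal place: 13.3 mol.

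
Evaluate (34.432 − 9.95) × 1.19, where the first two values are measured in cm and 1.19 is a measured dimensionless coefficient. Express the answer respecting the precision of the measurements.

34.432 cm − 9.95 cm = 24.482 cm; the difference is limited to 2 decimal places (4 s.f.).
Carrying full precision, 24.482 × 1.19 = 29.13358 cm; 1.19 has 3 s.f., so the result keeps min(4, 3) = 3 s.f.
Rounded to 3 significant figures: 29.1 cm.

29.1 cm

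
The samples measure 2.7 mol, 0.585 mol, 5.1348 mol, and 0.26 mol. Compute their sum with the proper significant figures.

8.7 mol

2.7 mol + 0.585 mol + 5.1348 mol + 0.26 mol = 8.6798 mol.
Addition/subtraction keeps the fewest decimal places: 2.7 → 1 decimal place, 0.585 → 3 decimal places, 5.1348 → 4 decimal places, 0.26 → 2 decimal places; limit is 1.
Rounded to 1 decimal place: 8.7 mol.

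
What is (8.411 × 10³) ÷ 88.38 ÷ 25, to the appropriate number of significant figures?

(8.411 × 10³) ÷ 88.38 ÷ 25 = 3.80674360715…
Multiplication/division keeps the fewest significant figures: 8.411 × 10³ → 4 s.f., 88.38 → 4 s.f., 25 → 2 s.f.; limit is 2.
Rounded to 2 significant figures: 3.8.

3.8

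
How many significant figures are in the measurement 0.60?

2

0.60: leading zeros are not significant; trailing zeros after a decimal point are significant.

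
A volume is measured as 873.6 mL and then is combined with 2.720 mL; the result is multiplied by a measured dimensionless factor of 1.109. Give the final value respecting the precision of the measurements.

873.6 mL + 2.720 mL = 876.320 mL; the sum is limited to 1 decimal place (4 s.f.).
Carrying full precision, 876.320 × 1.109 = 971.83888 mL; 1.109 has 4 s.f., so the result keeps min(4, 4) = 4 s.f.
Rounded to 4 significant figures: 9.718 × 10^2 mL.

9.718 × 10^2 mL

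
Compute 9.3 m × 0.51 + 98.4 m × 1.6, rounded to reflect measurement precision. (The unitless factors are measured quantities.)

1.6 × 10² m

9.3 × 0.51 = 4.743 → 4.7 m (2 s.f., last digit at the 10^-1 place).
98.4 × 1.6 = 157.44 → 1.6 × 10² m (2 s.f., last digit at the 10^1 place).
Sum: 162.183 m; keep the coarser place, 10^1.
Result: 1.6 × 10² m.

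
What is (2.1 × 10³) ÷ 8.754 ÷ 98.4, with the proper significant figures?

(2.1 × 10³) ÷ 8.754 ÷ 98.4 = 2.43790991714…
Multiplication/division keeps the fewest significant figures: 2.1 × 10³ → 2 s.f., 8.754 → 4 s.f., 98.4 → 3 s.f.; limit is 2.
Rounded to 2 significant figures: 2.4.

2.4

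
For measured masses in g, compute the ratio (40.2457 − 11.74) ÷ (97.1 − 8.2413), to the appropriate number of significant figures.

0.321

40.2457 − 11.74 = 28.5057, limited to 2 d.p. → 4 s.f.; 97.1 − 8.2413 = 88.8587, limited to 1 d.p. → 3 s.f.
Carrying full precision, 28.5057 ÷ 88.8587 = 0.320798076047…; keep min(4, 3) = 3 s.f.
Rounded to 3 significant figures: 0.321.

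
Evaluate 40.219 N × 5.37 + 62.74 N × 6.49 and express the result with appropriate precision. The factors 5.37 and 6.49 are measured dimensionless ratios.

623 N

40.219 × 5.37 = 215.97603 → 2.16 × 10^2 N (3 s.f., last digit at the 10^0 place).
62.74 × 6.49 = 407.1826 → 407 N (3 s.f., last digit at the 10^0 place).
Sum: 623.15863 N; keep the coarser place, 10^0.
Result: 623 N.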